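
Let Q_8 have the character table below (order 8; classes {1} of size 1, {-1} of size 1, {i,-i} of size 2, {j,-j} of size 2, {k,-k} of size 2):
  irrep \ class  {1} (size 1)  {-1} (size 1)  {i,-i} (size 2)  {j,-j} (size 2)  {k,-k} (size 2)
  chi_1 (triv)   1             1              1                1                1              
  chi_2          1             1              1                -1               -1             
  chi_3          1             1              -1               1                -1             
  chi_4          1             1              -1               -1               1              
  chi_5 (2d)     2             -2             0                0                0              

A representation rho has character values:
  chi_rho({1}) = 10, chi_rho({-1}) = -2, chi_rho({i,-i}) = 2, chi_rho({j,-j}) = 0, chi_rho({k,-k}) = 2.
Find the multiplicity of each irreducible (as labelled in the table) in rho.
Multiplicities: chi_1: 2, chi_2: 1, chi_3: 0, chi_4: 1, chi_5: 3.

Derivation: Use <chi_rho, chi> = (1/|G|) sum_C |C| * chi_rho(C) * conj(chi(C)) with |G| = 8 for each irreducible chi in the table:
  <chi_rho, chi_1> = (1/8)[1*(10)*conj(1) + 1*(-2)*conj(1) + 2*(2)*conj(1) + 2*(0)*conj(1) + 2*(2)*conj(1)]
      = (1/8)[(10) + (-2) + (4) + (0) + (4)] = 16/8 = 2
  <chi_rho, chi_2> = (1/8)[1*(10)*conj(1) + 1*(-2)*conj(1) + 2*(2)*conj(1) + 2*(0)*conj(-1) + 2*(2)*conj(-1)]
      = (1/8)[(10) + (-2) + (4) + (0) + (-4)] = 8/8 = 1
  <chi_rho, chi_3> = (1/8)[1*(10)*conj(1) + 1*(-2)*conj(1) + 2*(2)*conj(-1) + 2*(0)*conj(1) + 2*(2)*conj(-1)]
      = (1/8)[(10) + (-2) + (-4) + (0) + (-4)] = 0/8 = 0
  <chi_rho, chi_4> = (1/8)[1*(10)*conj(1) + 1*(-2)*conj(1) + 2*(2)*conj(-1) + 2*(0)*conj(-1) + 2*(2)*conj(1)]
      = (1/8)[(10) + (-2) + (-4) + (0) + (4)] = 8/8 = 1
  <chi_rho, chi_5> = (1/8)[1*(10)*conj(2) + 1*(-2)*conj(-2) + 2*(2)*conj(0) + 2*(0)*conj(0) + 2*(2)*conj(0)]
      = (1/8)[(20) + (4) + (0) + (0) + (0)] = 24/8 = 3
Dimension check: dim(rho) = sum (mult * dim) = 2*1 + 1*1 + 0*1 + 1*1 + 3*2 = 10 = chi_rho(e) = 10.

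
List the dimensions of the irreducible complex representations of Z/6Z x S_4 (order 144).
Dimensions: 1, 1, 1, 1, 1, 1, 1, 1, 1, 1, 1, 1, 2, 2, 2, 2, 2, 2, 3, 3, 3, 3, 3, 3, 3, 3, 3, 3, 3, 3

Derivation: There are 30 irreducibles (= number of conjugacy classes). Their dimensions d_i satisfy sum d_i^2 = |G| = 144: 1 + 1 + 1 + 1 + 1 + 1 + 1 + 1 + 1 + 1 + 1 + 1 + 4 + 4 + 4 + 4 + 4 + 4 + 9 + 9 + 9 + 9 + 9 + 9 + 9 + 9 + 9 + 9 + 9 + 9 = 144. (For the product with Z/6Z: each of the 6 1-dim characters of Z/6Z tensors with each irrep of S_4, giving 6 copies of each S_4-dimension.)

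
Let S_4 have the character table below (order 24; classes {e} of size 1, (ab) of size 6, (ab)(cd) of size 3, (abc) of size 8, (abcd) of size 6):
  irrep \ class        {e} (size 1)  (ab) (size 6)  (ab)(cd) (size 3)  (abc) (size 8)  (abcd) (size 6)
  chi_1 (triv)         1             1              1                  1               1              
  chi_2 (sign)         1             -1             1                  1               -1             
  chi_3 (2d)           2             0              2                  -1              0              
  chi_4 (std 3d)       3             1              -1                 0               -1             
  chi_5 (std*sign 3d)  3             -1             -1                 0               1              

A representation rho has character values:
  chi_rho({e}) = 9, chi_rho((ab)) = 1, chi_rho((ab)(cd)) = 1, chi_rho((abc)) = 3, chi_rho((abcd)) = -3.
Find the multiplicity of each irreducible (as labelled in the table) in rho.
Multiplicities: chi_1: 1, chi_2: 2, chi_3: 0, chi_4: 2, chi_5: 0.

Why: Use <chi_rho, chi> = (1/|G|) sum_C |C| * chi_rho(C) * conj(chi(C)) with |G| = 24 for each irreducible chi in the table:
  <chi_rho, chi_1> = (1/24)[1*(9)*conj(1) + 6*(1)*conj(1) + 3*(1)*conj(1) + 8*(3)*conj(1) + 6*(-3)*conj(1)]
      = (1/24)[(9) + (6) + (3) + (24) + (-18)] = 24/24 = 1
  <chi_rho, chi_2> = (1/24)[1*(9)*conj(1) + 6*(1)*conj(-1) + 3*(1)*conj(1) + 8*(3)*conj(1) + 6*(-3)*conj(-1)]
      = (1/24)[(9) + (-6) + (3) + (24) + (18)] = 48/24 = 2
  <chi_rho, chi_3> = (1/24)[1*(9)*conj(2) + 6*(1)*conj(0) + 3*(1)*conj(2) + 8*(3)*conj(-1) + 6*(-3)*conj(0)]
      = (1/24)[(18) + (0) + (6) + (-24) + (0)] = 0/24 = 0
  <chi_rho, chi_4> = (1/24)[1*(9)*conj(3) + 6*(1)*conj(1) + 3*(1)*conj(-1) + 8*(3)*conj(0) + 6*(-3)*conj(-1)]
      = (1/24)[(27) + (6) + (-3) + (0) + (18)] = 48/24 = 2
  <chi_rho, chi_5> = (1/24)[1*(9)*conj(3) + 6*(1)*conj(-1) + 3*(1)*conj(-1) + 8*(3)*conj(0) + 6*(-3)*conj(1)]
      = (1/24)[(27) + (-6) + (-3) + (0) + (-18)] = 0/24 = 0
Dimension check: dim(rho) = sum (mult * dim) = 1*1 + 2*1 + 0*2 + 2*3 + 0*3 = 9 = chi_rho(e) = 9.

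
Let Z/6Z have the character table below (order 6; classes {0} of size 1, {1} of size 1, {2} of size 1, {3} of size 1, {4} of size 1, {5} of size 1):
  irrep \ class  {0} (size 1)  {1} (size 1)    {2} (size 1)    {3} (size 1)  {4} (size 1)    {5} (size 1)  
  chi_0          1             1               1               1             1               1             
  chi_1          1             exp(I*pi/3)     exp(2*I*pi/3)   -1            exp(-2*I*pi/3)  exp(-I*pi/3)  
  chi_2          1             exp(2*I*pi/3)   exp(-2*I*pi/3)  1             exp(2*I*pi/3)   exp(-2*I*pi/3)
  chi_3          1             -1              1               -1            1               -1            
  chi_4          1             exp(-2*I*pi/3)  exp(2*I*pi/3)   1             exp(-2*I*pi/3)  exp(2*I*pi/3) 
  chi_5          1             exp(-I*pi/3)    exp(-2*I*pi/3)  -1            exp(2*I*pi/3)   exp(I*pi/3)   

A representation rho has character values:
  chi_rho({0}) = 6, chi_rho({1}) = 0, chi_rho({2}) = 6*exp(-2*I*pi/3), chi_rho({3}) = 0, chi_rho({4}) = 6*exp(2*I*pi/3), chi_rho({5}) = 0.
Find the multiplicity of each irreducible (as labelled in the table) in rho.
Multiplicities: chi_0: 0, chi_1: 0, chi_2: 3, chi_3: 0, chi_4: 0, chi_5: 3.

Reasoning: Use <chi_rho, chi> = (1/|G|) sum_C |C| * chi_rho(C) * conj(chi(C)) with |G| = 6 for each irreducible chi in the table:
  <chi_rho, chi_0> = (1/6)[1*(6)*conj(1) + 1*(0)*conj(1) + 1*(6*exp(-2*I*pi/3))*conj(1) + 1*(0)*conj(1) + 1*(6*exp(2*I*pi/3))*conj(1) + 1*(0)*conj(1)]
      = (1/6)[(6) + (0) + (6*exp(-2*I*pi/3)) + (0) + (6*exp(2*I*pi/3)) + (0)] = 0/6 = 0
  <chi_rho, chi_1> = (1/6)[1*(6)*conj(1) + 1*(0)*conj(exp(I*pi/3)) + 1*(6*exp(-2*I*pi/3))*conj(exp(2*I*pi/3)) + 1*(0)*conj(-1) + 1*(6*exp(2*I*pi/3))*conj(exp(-2*I*pi/3)) + 1*(0)*conj(exp(-I*pi/3))]
      = (1/6)[(6) + (0) + (6*exp(2*I*pi/3)) + (0) + (6*exp(-2*I*pi/3)) + (0)] = 0/6 = 0
  <chi_rho, chi_2> = (1/6)[1*(6)*conj(1) + 1*(0)*conj(exp(2*I*pi/3)) + 1*(6*exp(-2*I*pi/3))*conj(exp(-2*I*pi/3)) + 1*(0)*conj(1) + 1*(6*exp(2*I*pi/3))*conj(exp(2*I*pi/3)) + 1*(0)*conj(exp(-2*I*pi/3))]
      = (1/6)[(6) + (0) + (6) + (0) + (6) + (0)] = 18/6 = 3
  <chi_rho, chi_3> = (1/6)[1*(6)*conj(1) + 1*(0)*conj(-1) + 1*(6*exp(-2*I*pi/3))*conj(1) + 1*(0)*conj(-1) + 1*(6*exp(2*I*pi/3))*conj(1) + 1*(0)*conj(-1)]
      = (1/6)[(6) + (0) + (6*exp(-2*I*pi/3)) + (0) + (6*exp(2*I*pi/3)) + (0)] = 0/6 = 0
  <chi_rho, chi_4> = (1/6)[1*(6)*conj(1) + 1*(0)*conj(exp(-2*I*pi/3)) + 1*(6*exp(-2*I*pi/3))*conj(exp(2*I*pi/3)) + 1*(0)*conj(1) + 1*(6*exp(2*I*pi/3))*conj(exp(-2*I*pi/3)) + 1*(0)*conj(exp(2*I*pi/3))]
      = (1/6)[(6) + (0) + (6*exp(2*I*pi/3)) + (0) + (6*exp(-2*I*pi/3)) + (0)] = 0/6 = 0
  <chi_rho, chi_5> = (1/6)[1*(6)*conj(1) + 1*(0)*conj(exp(-I*pi/3)) + 1*(6*exp(-2*I*pi/3))*conj(exp(-2*I*pi/3)) + 1*(0)*conj(-1) + 1*(6*exp(2*I*pi/3))*conj(exp(2*I*pi/3)) + 1*(0)*conj(exp(I*pi/3))]
      = (1/6)[(6) + (0) + (6) + (0) + (6) + (0)] = 18/6 = 3
(Exp terms are combined using exp(i*s)*conj(exp(i*t)) = exp(i*(s-t)), and sums of them are collapsed using the identity that for every m > 1 the m distinct m-th roots of unity sum to 0, e.g. 1 + exp(2*I*pi/3) + exp(-2*I*pi/3) = 0.)
Dimension check: dim(rho) = sum (mult * dim) = 0*1 + 0*1 + 3*1 + 0*1 + 0*1 + 3*1 = 6 = chi_rho(e) = 6.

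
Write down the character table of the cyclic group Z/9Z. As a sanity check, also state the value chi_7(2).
Character table of Z/9Z (irreps indexed chi_0,...,chi_8 with chi_k(m) = zeta_9^(k*m), zeta_9 = exp(2*pi*i/9)):
  irrep \ class  {0} (size 1)  {1} (size 1)    {2} (size 1)    {3} (size 1)    {4} (size 1)    {5} (size 1)    {6} (size 1)    {7} (size 1)    {8} (size 1)  
  chi_0          1             1               1               1               1               1               1               1               1             
  chi_1          1             exp(2*I*pi/9)   exp(4*I*pi/9)   exp(2*I*pi/3)   exp(8*I*pi/9)   exp(-8*I*pi/9)  exp(-2*I*pi/3)  exp(-4*I*pi/9)  exp(-2*I*pi/9)
  chi_2          1             exp(4*I*pi/9)   exp(8*I*pi/9)   exp(-2*I*pi/3)  exp(-2*I*pi/9)  exp(2*I*pi/9)   exp(2*I*pi/3)   exp(-8*I*pi/9)  exp(-4*I*pi/9)
  chi_3          1             exp(2*I*pi/3)   exp(-2*I*pi/3)  1               exp(2*I*pi/3)   exp(-2*I*pi/3)  1               exp(2*I*pi/3)   exp(-2*I*pi/3)
  chi_4          1             exp(8*I*pi/9)   exp(-2*I*pi/9)  exp(2*I*pi/3)   exp(-4*I*pi/9)  exp(4*I*pi/9)   exp(-2*I*pi/3)  exp(2*I*pi/9)   exp(-8*I*pi/9)
  chi_5          1             exp(-8*I*pi/9)  exp(2*I*pi/9)   exp(-2*I*pi/3)  exp(4*I*pi/9)   exp(-4*I*pi/9)  exp(2*I*pi/3)   exp(-2*I*pi/9)  exp(8*I*pi/9) 
  chi_6          1             exp(-2*I*pi/3)  exp(2*I*pi/3)   1               exp(-2*I*pi/3)  exp(2*I*pi/3)   1               exp(-2*I*pi/3)  exp(2*I*pi/3) 
  chi_7          1             exp(-4*I*pi/9)  exp(-8*I*pi/9)  exp(2*I*pi/3)   exp(2*I*pi/9)   exp(-2*I*pi/9)  exp(-2*I*pi/3)  exp(8*I*pi/9)   exp(4*I*pi/9) 
  chi_8          1             exp(-2*I*pi/9)  exp(-4*I*pi/9)  exp(-2*I*pi/3)  exp(-8*I*pi/9)  exp(8*I*pi/9)   exp(2*I*pi/3)   exp(4*I*pi/9)   exp(2*I*pi/9) 

Spot check: chi_7(2) = zeta_9^(7*2) = zeta_9^14 = exp(-8*I*pi/9).

Argument: Z/9Z is abelian, so all 9 irreducible complex representations are 1-dimensional. They are given by chi_k(m) = zeta_9^(k*m) for k = 0,...,8. Row orthogonality: sum_m chi_k(m) conj(chi_l(m)) = 9 * [k = l].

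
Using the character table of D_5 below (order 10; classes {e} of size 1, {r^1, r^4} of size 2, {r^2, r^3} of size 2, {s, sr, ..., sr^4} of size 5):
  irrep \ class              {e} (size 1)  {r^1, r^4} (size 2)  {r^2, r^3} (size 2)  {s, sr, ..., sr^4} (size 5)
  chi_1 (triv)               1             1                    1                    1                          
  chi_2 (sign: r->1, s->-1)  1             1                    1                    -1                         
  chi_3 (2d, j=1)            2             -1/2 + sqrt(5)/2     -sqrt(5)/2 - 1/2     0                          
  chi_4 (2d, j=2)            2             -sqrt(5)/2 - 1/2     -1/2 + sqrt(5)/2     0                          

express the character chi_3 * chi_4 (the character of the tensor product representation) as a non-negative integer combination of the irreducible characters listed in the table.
chi_3 tensor chi_4 = chi_3 + chi_4 (all other irreducibles have multiplicity 0).

Justification: The character of a tensor product is the pointwise product (chi_3 * chi_4)(C) = chi_3(C) * chi_4(C):
  {e}: (2)*(2), {r^1, r^4}: (-1/2 + sqrt(5)/2)*(-sqrt(5)/2 - 1/2), {r^2, r^3}: (-sqrt(5)/2 - 1/2)*(-1/2 + sqrt(5)/2), {s, sr, ..., sr^4}: (0)*(0)
so (chi_3 * chi_4) takes values
  {e} -> 4, {r^1, r^4} -> -1, {r^2, r^3} -> -1, {s, sr, ..., sr^4} -> 0.
Now take the inner product of this character with each irreducible chi from the table, <chi_3*chi_4, chi> = (1/10) sum_C |C| (chi_3*chi_4)(C) conj(chi(C)):
  <chi_3*chi_4, chi_1> = (1/10)[1*(4)*conj(1) + 2*(-1)*conj(1) + 2*(-1)*conj(1) + 5*(0)*conj(1)]
      = (1/10)[(4) + (-2) + (-2) + (0)] = 0/10 = 0
  <chi_3*chi_4, chi_2> = (1/10)[1*(4)*conj(1) + 2*(-1)*conj(1) + 2*(-1)*conj(1) + 5*(0)*conj(-1)]
      = (1/10)[(4) + (-2) + (-2) + (0)] = 0/10 = 0
  <chi_3*chi_4, chi_3> = (1/10)[1*(4)*conj(2) + 2*(-1)*conj(-1/2 + sqrt(5)/2) + 2*(-1)*conj(-sqrt(5)/2 - 1/2) + 5*(0)*conj(0)]
      = (1/10)[(8) + (1 - sqrt(5)) + (1 + sqrt(5)) + (0)] = 10/10 = 1
  <chi_3*chi_4, chi_4> = (1/10)[1*(4)*conj(2) + 2*(-1)*conj(-sqrt(5)/2 - 1/2) + 2*(-1)*conj(-1/2 + sqrt(5)/2) + 5*(0)*conj(0)]
      = (1/10)[(8) + (1 + sqrt(5)) + (1 - sqrt(5)) + (0)] = 10/10 = 1
Hence the multiplicities are chi_3: 1, chi_4: 1. Dimension check: dim(chi_3)*dim(chi_4) = 2*2 = 4 and sum (mult * dim) = 1*2 + 1*2 = 4.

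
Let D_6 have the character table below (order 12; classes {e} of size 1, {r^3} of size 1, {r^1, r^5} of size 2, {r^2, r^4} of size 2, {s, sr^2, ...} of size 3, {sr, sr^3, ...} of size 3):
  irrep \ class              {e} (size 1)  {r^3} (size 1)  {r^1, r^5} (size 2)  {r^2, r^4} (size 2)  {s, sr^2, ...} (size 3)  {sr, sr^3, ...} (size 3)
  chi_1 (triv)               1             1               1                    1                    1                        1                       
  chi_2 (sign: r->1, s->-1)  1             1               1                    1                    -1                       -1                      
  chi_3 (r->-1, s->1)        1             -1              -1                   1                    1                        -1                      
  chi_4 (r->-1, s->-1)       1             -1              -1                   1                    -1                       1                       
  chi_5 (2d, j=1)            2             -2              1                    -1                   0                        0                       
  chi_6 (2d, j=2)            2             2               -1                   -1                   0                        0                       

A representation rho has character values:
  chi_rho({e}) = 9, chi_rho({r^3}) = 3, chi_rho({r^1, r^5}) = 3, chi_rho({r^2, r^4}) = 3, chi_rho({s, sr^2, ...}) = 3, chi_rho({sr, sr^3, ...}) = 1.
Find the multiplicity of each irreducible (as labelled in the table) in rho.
Multiplicities: chi_1: 3, chi_2: 1, chi_3: 1, chi_4: 0, chi_5: 1, chi_6: 1.

Proof sketch: Use <chi_rho, chi> = (1/|G|) sum_C |C| * chi_rho(C) * conj(chi(C)) with |G| = 12 for each irreducible chi in the table:
  <chi_rho, chi_1> = (1/12)[1*(9)*conj(1) + 1*(3)*conj(1) + 2*(3)*conj(1) + 2*(3)*conj(1) + 3*(3)*conj(1) + 3*(1)*conj(1)]
      = (1/12)[(9) + (3) + (6) + (6) + (9) + (3)] = 36/12 = 3
  <chi_rho, chi_2> = (1/12)[1*(9)*conj(1) + 1*(3)*conj(1) + 2*(3)*conj(1) + 2*(3)*conj(1) + 3*(3)*conj(-1) + 3*(1)*conj(-1)]
      = (1/12)[(9) + (3) + (6) + (6) + (-9) + (-3)] = 12/12 = 1
  <chi_rho, chi_3> = (1/12)[1*(9)*conj(1) + 1*(3)*conj(-1) + 2*(3)*conj(-1) + 2*(3)*conj(1) + 3*(3)*conj(1) + 3*(1)*conj(-1)]
      = (1/12)[(9) + (-3) + (-6) + (6) + (9) + (-3)] = 12/12 = 1
  <chi_rho, chi_4> = (1/12)[1*(9)*conj(1) + 1*(3)*conj(-1) + 2*(3)*conj(-1) + 2*(3)*conj(1) + 3*(3)*conj(-1) + 3*(1)*conj(1)]
      = (1/12)[(9) + (-3) + (-6) + (6) + (-9) + (3)] = 0/12 = 0
  <chi_rho, chi_5> = (1/12)[1*(9)*conj(2) + 1*(3)*conj(-2) + 2*(3)*conj(1) + 2*(3)*conj(-1) + 3*(3)*conj(0) + 3*(1)*conj(0)]
      = (1/12)[(18) + (-6) + (6) + (-6) + (0) + (0)] = 12/12 = 1
  <chi_rho, chi_6> = (1/12)[1*(9)*conj(2) + 1*(3)*conj(2) + 2*(3)*conj(-1) + 2*(3)*conj(-1) + 3*(3)*conj(0) + 3*(1)*conj(0)]
      = (1/12)[(18) + (6) + (-6) + (-6) + (0) + (0)] = 12/12 = 1
Dimension check: dim(rho) = sum (mult * dim) = 3*1 + 1*1 + 1*1 + 0*1 + 1*2 + 1*2 = 9 = chi_rho(e) = 9.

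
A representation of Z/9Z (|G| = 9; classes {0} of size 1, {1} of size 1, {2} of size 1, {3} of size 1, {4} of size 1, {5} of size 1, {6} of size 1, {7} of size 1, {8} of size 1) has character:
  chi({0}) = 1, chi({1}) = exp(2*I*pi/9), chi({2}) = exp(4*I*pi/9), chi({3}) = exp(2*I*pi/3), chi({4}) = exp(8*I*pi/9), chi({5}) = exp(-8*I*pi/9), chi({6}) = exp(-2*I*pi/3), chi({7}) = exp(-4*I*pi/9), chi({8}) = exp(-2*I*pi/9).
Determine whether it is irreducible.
Irreducible: <chi, chi> = 1.

Derivation: <chi, chi> = (1/|G|) sum_C |C| * |chi(C)|^2 = (1/9)[1*|1|^2 + 1*|exp(2*I*pi/9)|^2 + 1*|exp(4*I*pi/9)|^2 + 1*|exp(2*I*pi/3)|^2 + 1*|exp(8*I*pi/9)|^2 + 1*|exp(-8*I*pi/9)|^2 + 1*|exp(-2*I*pi/3)|^2 + 1*|exp(-4*I*pi/9)|^2 + 1*|exp(-2*I*pi/9)|^2]
  = (1/9)[(1) + (1) + (1) + (1) + (1) + (1) + (1) + (1) + (1)] = 9/9 = 1.
(Exp terms are combined using exp(i*s)*conj(exp(i*t)) = exp(i*(s-t)), and sums of them are collapsed using the identity that for every m > 1 the m distinct m-th roots of unity sum to 0, e.g. 1 + exp(2*I*pi/3) + exp(-2*I*pi/3) = 0.)
A character is irreducible iff <chi, chi> = 1, so this representation is irreducible.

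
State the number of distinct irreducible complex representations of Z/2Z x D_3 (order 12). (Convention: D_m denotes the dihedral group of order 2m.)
6

The number of irreducible complex representations of a finite group equals its number of conjugacy classes. For a direct product, #classes(G x H) = #classes(G) * #classes(H). Z/2Z has 2 classes (abelian), D_3 has 3 classes, so 2 * 3 = 6, so Z/2Z x D_3 (order 12) has exactly 6 irreducible complex representations.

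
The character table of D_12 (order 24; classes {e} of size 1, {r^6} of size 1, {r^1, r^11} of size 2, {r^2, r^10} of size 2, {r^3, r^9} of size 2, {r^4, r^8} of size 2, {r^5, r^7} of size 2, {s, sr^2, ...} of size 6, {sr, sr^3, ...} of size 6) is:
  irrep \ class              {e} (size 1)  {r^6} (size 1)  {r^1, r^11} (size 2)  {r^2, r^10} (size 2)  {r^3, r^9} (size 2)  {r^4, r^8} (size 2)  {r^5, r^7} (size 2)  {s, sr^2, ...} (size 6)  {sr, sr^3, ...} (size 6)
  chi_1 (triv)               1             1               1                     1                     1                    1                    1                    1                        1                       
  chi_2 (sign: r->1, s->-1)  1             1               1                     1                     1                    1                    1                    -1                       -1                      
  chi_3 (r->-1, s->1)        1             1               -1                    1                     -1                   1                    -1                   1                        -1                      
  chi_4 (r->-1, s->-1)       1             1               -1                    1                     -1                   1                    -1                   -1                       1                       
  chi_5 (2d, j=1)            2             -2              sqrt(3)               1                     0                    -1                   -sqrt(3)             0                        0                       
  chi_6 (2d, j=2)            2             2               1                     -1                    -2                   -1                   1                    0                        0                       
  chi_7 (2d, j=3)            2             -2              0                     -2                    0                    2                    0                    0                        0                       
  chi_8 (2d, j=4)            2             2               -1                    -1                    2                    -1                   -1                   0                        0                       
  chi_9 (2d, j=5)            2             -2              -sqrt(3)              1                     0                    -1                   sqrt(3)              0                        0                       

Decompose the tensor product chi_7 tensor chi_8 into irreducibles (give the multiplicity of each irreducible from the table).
chi_7 tensor chi_8 = chi_5 + chi_9 (all other irreducibles have multiplicity 0).

Argument: The character of a tensor product is the pointwise product (chi_7 * chi_8)(C) = chi_7(C) * chi_8(C):
  {e}: (2)*(2), {r^6}: (-2)*(2), {r^1, r^11}: (0)*(-1), {r^2, r^10}: (-2)*(-1), {r^3, r^9}: (0)*(2), {r^4, r^8}: (2)*(-1), {r^5, r^7}: (0)*(-1), {s, sr^2, ...}: (0)*(0), {sr, sr^3, ...}: (0)*(0)
so (chi_7 * chi_8) takes values
  {e} -> 4, {r^6} -> -4, {r^1, r^11} -> 0, {r^2, r^10} -> 2, {r^3, r^9} -> 0, {r^4, r^8} -> -2, {r^5, r^7} -> 0, {s, sr^2, ...} -> 0, {sr, sr^3, ...} -> 0.
Now take the inner product of this character with each irreducible chi from the table, <chi_7*chi_8, chi> = (1/24) sum_C |C| (chi_7*chi_8)(C) conj(chi(C)):
  <chi_7*chi_8, chi_1> = (1/24)[1*(4)*conj(1) + 1*(-4)*conj(1) + 2*(0)*conj(1) + 2*(2)*conj(1) + 2*(0)*conj(1) + 2*(-2)*conj(1) + 2*(0)*conj(1) + 6*(0)*conj(1) + 6*(0)*conj(1)]
      = (1/24)[(4) + (-4) + (0) + (4) + (0) + (-4) + (0) + (0) + (0)] = 0/24 = 0
  <chi_7*chi_8, chi_2> = (1/24)[1*(4)*conj(1) + 1*(-4)*conj(1) + 2*(0)*conj(1) + 2*(2)*conj(1) + 2*(0)*conj(1) + 2*(-2)*conj(1) + 2*(0)*conj(1) + 6*(0)*conj(-1) + 6*(0)*conj(-1)]
      = (1/24)[(4) + (-4) + (0) + (4) + (0) + (-4) + (0) + (0) + (0)] = 0/24 = 0
  <chi_7*chi_8, chi_3> = (1/24)[1*(4)*conj(1) + 1*(-4)*conj(1) + 2*(0)*conj(-1) + 2*(2)*conj(1) + 2*(0)*conj(-1) + 2*(-2)*conj(1) + 2*(0)*conj(-1) + 6*(0)*conj(1) + 6*(0)*conj(-1)]
      = (1/24)[(4) + (-4) + (0) + (4) + (0) + (-4) + (0) + (0) + (0)] = 0/24 = 0
  <chi_7*chi_8, chi_4> = (1/24)[1*(4)*conj(1) + 1*(-4)*conj(1) + 2*(0)*conj(-1) + 2*(2)*conj(1) + 2*(0)*conj(-1) + 2*(-2)*conj(1) + 2*(0)*conj(-1) + 6*(0)*conj(-1) + 6*(0)*conj(1)]
      = (1/24)[(4) + (-4) + (0) + (4) + (0) + (-4) + (0) + (0) + (0)] = 0/24 = 0
  <chi_7*chi_8, chi_5> = (1/24)[1*(4)*conj(2) + 1*(-4)*conj(-2) + 2*(0)*conj(sqrt(3)) + 2*(2)*conj(1) + 2*(0)*conj(0) + 2*(-2)*conj(-1) + 2*(0)*conj(-sqrt(3)) + 6*(0)*conj(0) + 6*(0)*conj(0)]
      = (1/24)[(8) + (8) + (0) + (4) + (0) + (4) + (0) + (0) + (0)] = 24/24 = 1
  <chi_7*chi_8, chi_6> = (1/24)[1*(4)*conj(2) + 1*(-4)*conj(2) + 2*(0)*conj(1) + 2*(2)*conj(-1) + 2*(0)*conj(-2) + 2*(-2)*conj(-1) + 2*(0)*conj(1) + 6*(0)*conj(0) + 6*(0)*conj(0)]
      = (1/24)[(8) + (-8) + (0) + (-4) + (0) + (4) + (0) + (0) + (0)] = 0/24 = 0
  <chi_7*chi_8, chi_7> = (1/24)[1*(4)*conj(2) + 1*(-4)*conj(-2) + 2*(0)*conj(0) + 2*(2)*conj(-2) + 2*(0)*conj(0) + 2*(-2)*conj(2) + 2*(0)*conj(0) + 6*(0)*conj(0) + 6*(0)*conj(0)]
      = (1/24)[(8) + (8) + (0) + (-8) + (0) + (-8) + (0) + (0) + (0)] = 0/24 = 0
  <chi_7*chi_8, chi_8> = (1/24)[1*(4)*conj(2) + 1*(-4)*conj(2) + 2*(0)*conj(-1) + 2*(2)*conj(-1) + 2*(0)*conj(2) + 2*(-2)*conj(-1) + 2*(0)*conj(-1) + 6*(0)*conj(0) + 6*(0)*conj(0)]
      = (1/24)[(8) + (-8) + (0) + (-4) + (0) + (4) + (0) + (0) + (0)] = 0/24 = 0
  <chi_7*chi_8, chi_9> = (1/24)[1*(4)*conj(2) + 1*(-4)*conj(-2) + 2*(0)*conj(-sqrt(3)) + 2*(2)*conj(1) + 2*(0)*conj(0) + 2*(-2)*conj(-1) + 2*(0)*conj(sqrt(3)) + 6*(0)*conj(0) + 6*(0)*conj(0)]
      = (1/24)[(8) + (8) + (0) + (4) + (0) + (4) + (0) + (0) + (0)] = 24/24 = 1
Hence the multiplicities are chi_5: 1, chi_9: 1. Dimension check: dim(chi_7)*dim(chi_8) = 2*2 = 4 and sum (mult * dim) = 1*2 + 1*2 = 4.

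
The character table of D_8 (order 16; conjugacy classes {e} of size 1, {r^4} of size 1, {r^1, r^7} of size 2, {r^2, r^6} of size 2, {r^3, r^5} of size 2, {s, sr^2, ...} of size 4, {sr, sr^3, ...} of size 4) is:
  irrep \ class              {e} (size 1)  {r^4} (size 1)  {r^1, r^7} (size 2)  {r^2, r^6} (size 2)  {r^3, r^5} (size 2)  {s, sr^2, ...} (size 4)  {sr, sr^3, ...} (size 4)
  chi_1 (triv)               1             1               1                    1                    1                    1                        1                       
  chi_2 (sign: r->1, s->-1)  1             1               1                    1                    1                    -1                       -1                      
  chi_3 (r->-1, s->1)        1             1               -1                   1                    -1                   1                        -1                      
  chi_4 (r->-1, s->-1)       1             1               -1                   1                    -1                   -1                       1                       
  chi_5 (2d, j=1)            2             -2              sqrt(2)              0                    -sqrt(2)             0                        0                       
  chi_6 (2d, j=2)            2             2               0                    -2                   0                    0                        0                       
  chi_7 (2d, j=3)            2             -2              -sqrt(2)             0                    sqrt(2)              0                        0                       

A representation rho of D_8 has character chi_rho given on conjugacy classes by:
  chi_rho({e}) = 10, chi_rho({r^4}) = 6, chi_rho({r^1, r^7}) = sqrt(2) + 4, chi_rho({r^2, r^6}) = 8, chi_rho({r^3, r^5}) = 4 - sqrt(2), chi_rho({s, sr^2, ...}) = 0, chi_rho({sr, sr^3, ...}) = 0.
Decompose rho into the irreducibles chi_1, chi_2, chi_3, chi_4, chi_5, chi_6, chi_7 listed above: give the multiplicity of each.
Multiplicities: chi_1: 3, chi_2: 3, chi_3: 1, chi_4: 1, chi_5: 1, chi_6: 0, chi_7: 0.

Proof sketch: Use <chi_rho, chi> = (1/|G|) sum_C |C| * chi_rho(C) * conj(chi(C)) with |G| = 16 for each irreducible chi in the table:
  <chi_rho, chi_1> = (1/16)[1*(10)*conj(1) + 1*(6)*conj(1) + 2*(sqrt(2) + 4)*conj(1) + 2*(8)*conj(1) + 2*(4 - sqrt(2))*conj(1) + 4*(0)*conj(1) + 4*(0)*conj(1)]
      = (1/16)[(10) + (6) + (2*sqrt(2) + 8) + (16) + (8 - 2*sqrt(2)) + (0) + (0)] = 48/16 = 3
  <chi_rho, chi_2> = (1/16)[1*(10)*conj(1) + 1*(6)*conj(1) + 2*(sqrt(2) + 4)*conj(1) + 2*(8)*conj(1) + 2*(4 - sqrt(2))*conj(1) + 4*(0)*conj(-1) + 4*(0)*conj(-1)]
      = (1/16)[(10) + (6) + (2*sqrt(2) + 8) + (16) + (8 - 2*sqrt(2)) + (0) + (0)] = 48/16 = 3
  <chi_rho, chi_3> = (1/16)[1*(10)*conj(1) + 1*(6)*conj(1) + 2*(sqrt(2) + 4)*conj(-1) + 2*(8)*conj(1) + 2*(4 - sqrt(2))*conj(-1) + 4*(0)*conj(1) + 4*(0)*conj(-1)]
      = (1/16)[(10) + (6) + (-8 - 2*sqrt(2)) + (16) + (-8 + 2*sqrt(2)) + (0) + (0)] = 16/16 = 1
  <chi_rho, chi_4> = (1/16)[1*(10)*conj(1) + 1*(6)*conj(1) + 2*(sqrt(2) + 4)*conj(-1) + 2*(8)*conj(1) + 2*(4 - sqrt(2))*conj(-1) + 4*(0)*conj(-1) + 4*(0)*conj(1)]
      = (1/16)[(10) + (6) + (-8 - 2*sqrt(2)) + (16) + (-8 + 2*sqrt(2)) + (0) + (0)] = 16/16 = 1
  <chi_rho, chi_5> = (1/16)[1*(10)*conj(2) + 1*(6)*conj(-2) + 2*(sqrt(2) + 4)*conj(sqrt(2)) + 2*(8)*conj(0) + 2*(4 - sqrt(2))*conj(-sqrt(2)) + 4*(0)*conj(0) + 4*(0)*conj(0)]
      = (1/16)[(20) + (-12) + (4 + 8*sqrt(2)) + (0) + (4 - 8*sqrt(2)) + (0) + (0)] = 16/16 = 1
  <chi_rho, chi_6> = (1/16)[1*(10)*conj(2) + 1*(6)*conj(2) + 2*(sqrt(2) + 4)*conj(0) + 2*(8)*conj(-2) + 2*(4 - sqrt(2))*conj(0) + 4*(0)*conj(0) + 4*(0)*conj(0)]
      = (1/16)[(20) + (12) + (0) + (-32) + (0) + (0) + (0)] = 0/16 = 0
  <chi_rho, chi_7> = (1/16)[1*(10)*conj(2) + 1*(6)*conj(-2) + 2*(sqrt(2) + 4)*conj(-sqrt(2)) + 2*(8)*conj(0) + 2*(4 - sqrt(2))*conj(sqrt(2)) + 4*(0)*conj(0) + 4*(0)*conj(0)]
      = (1/16)[(20) + (-12) + (-8*sqrt(2) - 4) + (0) + (-4 + 8*sqrt(2)) + (0) + (0)] = 0/16 = 0
Dimension check: dim(rho) = sum (mult * dim) = 3*1 + 3*1 + 1*1 + 1*1 + 1*2 + 0*2 + 0*2 = 10 = chi_rho(e) = 10.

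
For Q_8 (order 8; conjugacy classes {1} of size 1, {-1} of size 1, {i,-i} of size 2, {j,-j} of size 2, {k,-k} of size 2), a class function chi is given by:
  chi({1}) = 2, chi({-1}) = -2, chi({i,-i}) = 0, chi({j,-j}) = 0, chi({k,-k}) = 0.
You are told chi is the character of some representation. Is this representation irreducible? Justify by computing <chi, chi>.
Irreducible: <chi, chi> = 1.

Argument: <chi, chi> = (1/|G|) sum_C |C| * |chi(C)|^2 = (1/8)[1*|2|^2 + 1*|-2|^2 + 2*|0|^2 + 2*|0|^2 + 2*|0|^2]
  = (1/8)[(4) + (4) + (0) + (0) + (0)] = 8/8 = 1.
A character is irreducible iff <chi, chi> = 1, so this representation is irreducible.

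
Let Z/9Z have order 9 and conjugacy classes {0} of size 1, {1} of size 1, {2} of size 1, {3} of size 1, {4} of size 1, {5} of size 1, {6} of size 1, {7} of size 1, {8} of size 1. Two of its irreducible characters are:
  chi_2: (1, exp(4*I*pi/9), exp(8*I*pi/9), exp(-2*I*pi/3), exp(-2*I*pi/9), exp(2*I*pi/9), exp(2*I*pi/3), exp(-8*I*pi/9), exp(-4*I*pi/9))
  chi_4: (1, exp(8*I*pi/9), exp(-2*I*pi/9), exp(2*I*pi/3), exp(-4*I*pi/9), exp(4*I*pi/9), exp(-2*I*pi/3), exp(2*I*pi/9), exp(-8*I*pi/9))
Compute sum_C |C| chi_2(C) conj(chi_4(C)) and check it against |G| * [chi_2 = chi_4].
Sum = 0; so <chi_2, chi_4> = 0 (distinct irreducibles are orthogonal).

Working: Compute term by term over conjugacy classes (|C| * chi_2(C) * conj(chi_4(C))):
  1*(1)*conj(1) + 1*(exp(4*I*pi/9))*conj(exp(8*I*pi/9)) + 1*(exp(8*I*pi/9))*conj(exp(-2*I*pi/9)) + 1*(exp(-2*I*pi/3))*conj(exp(2*I*pi/3)) + 1*(exp(-2*I*pi/9))*conj(exp(-4*I*pi/9)) + 1*(exp(2*I*pi/9))*conj(exp(4*I*pi/9)) + 1*(exp(2*I*pi/3))*conj(exp(-2*I*pi/3)) + 1*(exp(-8*I*pi/9))*conj(exp(2*I*pi/9)) + 1*(exp(-4*I*pi/9))*conj(exp(-8*I*pi/9))
  = (1) + (exp(-4*I*pi/9)) + (exp(-8*I*pi/9)) + (exp(2*I*pi/3)) + (exp(2*I*pi/9)) + (exp(-2*I*pi/9)) + (exp(-2*I*pi/3)) + (exp(8*I*pi/9)) + (exp(4*I*pi/9))
  = 0.
(Exp terms are combined using exp(i*s)*conj(exp(i*t)) = exp(i*(s-t)), and sums of them are collapsed using the identity that for every m > 1 the m distinct m-th roots of unity sum to 0, e.g. 1 + exp(2*I*pi/3) + exp(-2*I*pi/3) = 0.)
Dividing by |G| = 9 gives 0/9 = 0, matching the row-orthogonality relation <chi_2, chi_4> = [chi_2 = chi_4].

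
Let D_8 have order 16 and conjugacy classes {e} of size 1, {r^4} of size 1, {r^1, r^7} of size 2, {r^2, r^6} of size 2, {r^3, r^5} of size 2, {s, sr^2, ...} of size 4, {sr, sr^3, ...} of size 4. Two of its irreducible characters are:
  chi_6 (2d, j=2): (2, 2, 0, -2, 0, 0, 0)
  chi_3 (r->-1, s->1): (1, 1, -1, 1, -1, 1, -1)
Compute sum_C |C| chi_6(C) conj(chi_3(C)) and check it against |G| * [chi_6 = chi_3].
Sum = 0; so <chi_6, chi_3> = 0 (distinct irreducibles are orthogonal).

Argument: Compute term by term over conjugacy classes (|C| * chi_6(C) * conj(chi_3(C))):
  1*(2)*conj(1) + 1*(2)*conj(1) + 2*(0)*conj(-1) + 2*(-2)*conj(1) + 2*(0)*conj(-1) + 4*(0)*conj(1) + 4*(0)*conj(-1)
  = (2) + (2) + (0) + (-4) + (0) + (0) + (0)
  = 0.
Dividing by |G| = 16 gives 0/16 = 0, matching the row-orthogonality relation <chi_6, chi_3> = [chi_6 = chi_3].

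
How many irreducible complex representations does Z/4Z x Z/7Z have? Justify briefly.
28

Working: The number of irreducible complex representations of a finite group equals its number of conjugacy classes. Z/4Z x Z/7Z is abelian of order 28, so every element is its own conjugacy class: 28 classes, so Z/4Z x Z/7Z (order 28) has exactly 28 irreducible complex representations.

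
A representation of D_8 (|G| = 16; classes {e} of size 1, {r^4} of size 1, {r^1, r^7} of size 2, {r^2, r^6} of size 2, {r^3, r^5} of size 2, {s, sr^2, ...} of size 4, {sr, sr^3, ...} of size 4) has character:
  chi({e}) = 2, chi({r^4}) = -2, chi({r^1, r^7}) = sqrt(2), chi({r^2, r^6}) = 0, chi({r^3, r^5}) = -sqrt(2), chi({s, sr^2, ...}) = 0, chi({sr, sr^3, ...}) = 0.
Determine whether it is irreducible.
Irreducible: <chi, chi> = 1.

Justification: <chi, chi> = (1/|G|) sum_C |C| * |chi(C)|^2 = (1/16)[1*|2|^2 + 1*|-2|^2 + 2*|sqrt(2)|^2 + 2*|0|^2 + 2*|-sqrt(2)|^2 + 4*|0|^2 + 4*|0|^2]
  = (1/16)[(4) + (4) + (4) + (0) + (4) + (0) + (0)] = 16/16 = 1.
A character is irreducible iff <chi, chi> = 1, so this representation is irreducible.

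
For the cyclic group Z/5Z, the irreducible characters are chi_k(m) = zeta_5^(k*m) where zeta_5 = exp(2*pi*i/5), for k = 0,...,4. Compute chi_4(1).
chi_4(1) = zeta_5^4 = exp(-2*I*pi/5)

Working: chi_4(1) = zeta_5^(4*1) = zeta_5^4. Since zeta_5^5 = 1, this equals zeta_5^4 = exp(2*pi*i*4/5) = exp(-2*I*pi/5).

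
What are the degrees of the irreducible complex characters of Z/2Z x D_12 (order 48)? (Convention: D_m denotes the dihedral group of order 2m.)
Dimensions: 1, 1, 1, 1, 1, 1, 1, 1, 2, 2, 2, 2, 2, 2, 2, 2, 2, 2

Derivation: There are 18 irreducibles (= number of conjugacy classes). Their dimensions d_i satisfy sum d_i^2 = |G| = 48: 1 + 1 + 1 + 1 + 1 + 1 + 1 + 1 + 4 + 4 + 4 + 4 + 4 + 4 + 4 + 4 + 4 + 4 = 48. (For the product with Z/2Z: each of the 2 1-dim characters of Z/2Z tensors with each irrep of D_12, giving 2 copies of each D_12-dimension.)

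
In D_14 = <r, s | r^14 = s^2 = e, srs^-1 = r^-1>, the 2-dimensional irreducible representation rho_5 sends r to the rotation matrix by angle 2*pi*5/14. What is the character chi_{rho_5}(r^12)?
chi_{rho_5}(r^12) = 2*cos(2*pi*5*12/14) = -2*cos(3*pi/7)

Explanation: rho_5(r^12) is rotation by angle 2*pi*5*12/14, whose trace is 2*cos(2*pi*5*12/14) = -2*cos(3*pi/7).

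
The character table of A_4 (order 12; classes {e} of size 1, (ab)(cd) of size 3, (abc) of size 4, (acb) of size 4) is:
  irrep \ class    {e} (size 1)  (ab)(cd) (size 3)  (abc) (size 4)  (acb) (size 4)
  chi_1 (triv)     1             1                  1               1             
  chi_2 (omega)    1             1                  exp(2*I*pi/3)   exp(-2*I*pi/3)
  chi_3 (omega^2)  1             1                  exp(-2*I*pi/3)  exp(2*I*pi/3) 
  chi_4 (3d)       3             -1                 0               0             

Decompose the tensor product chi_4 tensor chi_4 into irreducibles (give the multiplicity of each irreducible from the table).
chi_4 tensor chi_4 = chi_1 + chi_2 + chi_3 + 2*chi_4 (all other irreducibles have multiplicity 0).

Reasoning: The character of a tensor product is the pointwise product (chi_4 * chi_4)(C) = chi_4(C) * chi_4(C):
  {e}: (3)*(3), (ab)(cd): (-1)*(-1), (abc): (0)*(0), (acb): (0)*(0)
so (chi_4 * chi_4) takes values
  {e} -> 9, (ab)(cd) -> 1, (abc) -> 0, (acb) -> 0.
Now take the inner product of this character with each irreducible chi from the table, <chi_4*chi_4, chi> = (1/12) sum_C |C| (chi_4*chi_4)(C) conj(chi(C)):
  <chi_4*chi_4, chi_1> = (1/12)[1*(9)*conj(1) + 3*(1)*conj(1) + 4*(0)*conj(1) + 4*(0)*conj(1)]
      = (1/12)[(9) + (3) + (0) + (0)] = 12/12 = 1
  <chi_4*chi_4, chi_2> = (1/12)[1*(9)*conj(1) + 3*(1)*conj(1) + 4*(0)*conj(exp(2*I*pi/3)) + 4*(0)*conj(exp(-2*I*pi/3))]
      = (1/12)[(9) + (3) + (0) + (0)] = 12/12 = 1
  <chi_4*chi_4, chi_3> = (1/12)[1*(9)*conj(1) + 3*(1)*conj(1) + 4*(0)*conj(exp(-2*I*pi/3)) + 4*(0)*conj(exp(2*I*pi/3))]
      = (1/12)[(9) + (3) + (0) + (0)] = 12/12 = 1
  <chi_4*chi_4, chi_4> = (1/12)[1*(9)*conj(3) + 3*(1)*conj(-1) + 4*(0)*conj(0) + 4*(0)*conj(0)]
      = (1/12)[(27) + (-3) + (0) + (0)] = 24/12 = 2
(Exp terms are combined using exp(i*s)*conj(exp(i*t)) = exp(i*(s-t)), and sums of them are collapsed using the identity that for every m > 1 the m distinct m-th roots of unity sum to 0, e.g. 1 + exp(2*I*pi/3) + exp(-2*I*pi/3) = 0.)
Hence the multiplicities are chi_1: 1, chi_2: 1, chi_3: 1, chi_4: 2. Dimension check: dim(chi_4)*dim(chi_4) = 3*3 = 9 and sum (mult * dim) = 1*1 + 1*1 + 1*1 + 2*3 = 9.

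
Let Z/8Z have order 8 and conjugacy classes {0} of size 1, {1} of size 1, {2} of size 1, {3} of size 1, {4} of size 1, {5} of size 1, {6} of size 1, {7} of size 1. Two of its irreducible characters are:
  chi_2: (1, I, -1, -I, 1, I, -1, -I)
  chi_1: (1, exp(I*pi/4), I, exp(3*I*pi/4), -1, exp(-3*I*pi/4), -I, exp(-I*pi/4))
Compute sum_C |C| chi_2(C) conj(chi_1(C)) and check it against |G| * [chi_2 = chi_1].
Sum = 0; so <chi_2, chi_1> = 0 (distinct irreducibles are orthogonal).

Reasoning: Compute term by term over conjugacy classes (|C| * chi_2(C) * conj(chi_1(C))):
  1*(1)*conj(1) + 1*(I)*conj(exp(I*pi/4)) + 1*(-1)*conj(I) + 1*(-I)*conj(exp(3*I*pi/4)) + 1*(1)*conj(-1) + 1*(I)*conj(exp(-3*I*pi/4)) + 1*(-1)*conj(-I) + 1*(-I)*conj(exp(-I*pi/4))
  = (1) + (exp(I*pi/4)) + (I) + (-exp(-I*pi/4)) + (-1) + (exp(-3*I*pi/4)) + (-I) + (-exp(3*I*pi/4))
  = 0.
(Exp terms are combined using exp(i*s)*conj(exp(i*t)) = exp(i*(s-t)), and sums of them are collapsed using the identity that for every m > 1 the m distinct m-th roots of unity sum to 0, e.g. 1 + exp(2*I*pi/3) + exp(-2*I*pi/3) = 0.)
Dividing by |G| = 8 gives 0/8 = 0, matching the row-orthogonality relation <chi_2, chi_1> = [chi_2 = chi_1].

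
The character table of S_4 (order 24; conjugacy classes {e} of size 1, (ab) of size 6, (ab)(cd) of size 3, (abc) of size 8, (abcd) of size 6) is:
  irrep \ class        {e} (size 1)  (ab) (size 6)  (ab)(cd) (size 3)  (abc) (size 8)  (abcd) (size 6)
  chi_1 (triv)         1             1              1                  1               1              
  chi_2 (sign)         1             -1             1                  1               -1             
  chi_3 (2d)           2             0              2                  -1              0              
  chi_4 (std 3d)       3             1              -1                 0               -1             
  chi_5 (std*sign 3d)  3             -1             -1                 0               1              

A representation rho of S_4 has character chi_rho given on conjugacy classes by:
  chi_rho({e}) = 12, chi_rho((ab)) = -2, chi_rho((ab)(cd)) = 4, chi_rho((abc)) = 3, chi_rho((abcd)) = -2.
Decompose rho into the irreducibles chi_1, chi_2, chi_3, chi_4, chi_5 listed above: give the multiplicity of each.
Multiplicities: chi_1: 1, chi_2: 3, chi_3: 1, chi_4: 1, chi_5: 1.

Reasoning: Use <chi_rho, chi> = (1/|G|) sum_C |C| * chi_rho(C) * conj(chi(C)) with |G| = 24 for each irreducible chi in the table:
  <chi_rho, chi_1> = (1/24)[1*(12)*conj(1) + 6*(-2)*conj(1) + 3*(4)*conj(1) + 8*(3)*conj(1) + 6*(-2)*conj(1)]
      = (1/24)[(12) + (-12) + (12) + (24) + (-12)] = 24/24 = 1
  <chi_rho, chi_2> = (1/24)[1*(12)*conj(1) + 6*(-2)*conj(-1) + 3*(4)*conj(1) + 8*(3)*conj(1) + 6*(-2)*conj(-1)]
      = (1/24)[(12) + (12) + (12) + (24) + (12)] = 72/24 = 3
  <chi_rho, chi_3> = (1/24)[1*(12)*conj(2) + 6*(-2)*conj(0) + 3*(4)*conj(2) + 8*(3)*conj(-1) + 6*(-2)*conj(0)]
      = (1/24)[(24) + (0) + (24) + (-24) + (0)] = 24/24 = 1
  <chi_rho, chi_4> = (1/24)[1*(12)*conj(3) + 6*(-2)*conj(1) + 3*(4)*conj(-1) + 8*(3)*conj(0) + 6*(-2)*conj(-1)]
      = (1/24)[(36) + (-12) + (-12) + (0) + (12)] = 24/24 = 1
  <chi_rho, chi_5> = (1/24)[1*(12)*conj(3) + 6*(-2)*conj(-1) + 3*(4)*conj(-1) + 8*(3)*conj(0) + 6*(-2)*conj(1)]
      = (1/24)[(36) + (12) + (-12) + (0) + (-12)] = 24/24 = 1
Dimension check: dim(rho) = sum (mult * dim) = 1*1 + 3*1 + 1*2 + 1*3 + 1*3 = 12 = chi_rho(e) = 12.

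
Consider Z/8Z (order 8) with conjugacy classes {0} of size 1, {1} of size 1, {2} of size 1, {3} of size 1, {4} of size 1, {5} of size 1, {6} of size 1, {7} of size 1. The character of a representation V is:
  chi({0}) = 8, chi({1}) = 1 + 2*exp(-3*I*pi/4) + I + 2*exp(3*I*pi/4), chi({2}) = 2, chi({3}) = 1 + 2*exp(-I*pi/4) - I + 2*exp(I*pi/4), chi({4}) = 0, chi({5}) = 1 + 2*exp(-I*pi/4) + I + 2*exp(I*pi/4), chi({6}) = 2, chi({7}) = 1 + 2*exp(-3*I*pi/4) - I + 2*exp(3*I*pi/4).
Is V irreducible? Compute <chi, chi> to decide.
Not irreducible (reducible): <chi, chi> = 14 > 1.

Details: <chi, chi> = (1/|G|) sum_C |C| * |chi(C)|^2 = (1/8)[1*|8|^2 + 1*|1 + 2*exp(-3*I*pi/4) + I + 2*exp(3*I*pi/4)|^2 + 1*|2|^2 + 1*|1 + 2*exp(-I*pi/4) - I + 2*exp(I*pi/4)|^2 + 1*|0|^2 + 1*|1 + 2*exp(-I*pi/4) + I + 2*exp(I*pi/4)|^2 + 1*|2|^2 + 1*|1 + 2*exp(-3*I*pi/4) - I + 2*exp(3*I*pi/4)|^2]
  = (1/8)[(64) + (10 + 4*exp(-3*I*pi/4) + 4*exp(3*I*pi/4)) + (4) + (10 + 4*exp(-I*pi/4) + 4*exp(I*pi/4)) + (0) + (10 + 4*exp(-I*pi/4) + 4*exp(I*pi/4)) + (4) + (10 + 4*exp(-3*I*pi/4) + 4*exp(3*I*pi/4))] = 112/8 = 14.
(Exp terms are combined using exp(i*s)*conj(exp(i*t)) = exp(i*(s-t)), and sums of them are collapsed using the identity that for every m > 1 the m distinct m-th roots of unity sum to 0, e.g. 1 + exp(2*I*pi/3) + exp(-2*I*pi/3) = 0.)
A character is irreducible iff <chi, chi> = 1, so this representation is reducible.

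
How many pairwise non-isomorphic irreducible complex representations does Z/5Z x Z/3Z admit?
15

Justification: The number of irreducible complex representations of a finite group equals its number of conjugacy classes. Z/5Z x Z/3Z is abelian of order 15, so every element is its own conjugacy class: 15 classes, so Z/5Z x Z/3Z (order 15) has exactly 15 irreducible complex representations.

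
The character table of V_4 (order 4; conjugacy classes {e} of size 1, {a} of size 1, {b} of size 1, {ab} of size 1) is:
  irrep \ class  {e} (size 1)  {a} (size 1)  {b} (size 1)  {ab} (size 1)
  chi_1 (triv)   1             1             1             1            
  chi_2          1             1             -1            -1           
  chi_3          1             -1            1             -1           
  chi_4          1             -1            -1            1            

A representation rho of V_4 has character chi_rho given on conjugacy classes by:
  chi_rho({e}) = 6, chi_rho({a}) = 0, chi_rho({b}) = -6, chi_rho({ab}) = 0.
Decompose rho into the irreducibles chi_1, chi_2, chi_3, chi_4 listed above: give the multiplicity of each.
Multiplicities: chi_1: 0, chi_2: 3, chi_3: 0, chi_4: 3.

Working: Use <chi_rho, chi> = (1/|G|) sum_C |C| * chi_rho(C) * conj(chi(C)) with |G| = 4 for each irreducible chi in the table:
  <chi_rho, chi_1> = (1/4)[1*(6)*conj(1) + 1*(0)*conj(1) + 1*(-6)*conj(1) + 1*(0)*conj(1)]
      = (1/4)[(6) + (0) + (-6) + (0)] = 0/4 = 0
  <chi_rho, chi_2> = (1/4)[1*(6)*conj(1) + 1*(0)*conj(1) + 1*(-6)*conj(-1) + 1*(0)*conj(-1)]
      = (1/4)[(6) + (0) + (6) + (0)] = 12/4 = 3
  <chi_rho, chi_3> = (1/4)[1*(6)*conj(1) + 1*(0)*conj(-1) + 1*(-6)*conj(1) + 1*(0)*conj(-1)]
      = (1/4)[(6) + (0) + (-6) + (0)] = 0/4 = 0
  <chi_rho, chi_4> = (1/4)[1*(6)*conj(1) + 1*(0)*conj(-1) + 1*(-6)*conj(-1) + 1*(0)*conj(1)]
      = (1/4)[(6) + (0) + (6) + (0)] = 12/4 = 3
Dimension check: dim(rho) = sum (mult * dim) = 0*1 + 3*1 + 0*1 + 3*1 = 6 = chi_rho(e) = 6.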